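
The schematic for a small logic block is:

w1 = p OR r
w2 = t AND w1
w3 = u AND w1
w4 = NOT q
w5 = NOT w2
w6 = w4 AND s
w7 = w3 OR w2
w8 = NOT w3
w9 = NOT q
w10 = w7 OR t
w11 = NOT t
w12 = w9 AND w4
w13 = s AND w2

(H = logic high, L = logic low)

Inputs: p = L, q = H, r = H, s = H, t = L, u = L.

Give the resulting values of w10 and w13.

w1 = p OR r = L OR H = H
w2 = t AND w1 = L AND H = L
w3 = u AND w1 = L AND H = L
w7 = w3 OR w2 = L OR L = L
w10 = w7 OR t = L OR L = L
w13 = s AND w2 = H AND L = L

w10 = L, w13 = L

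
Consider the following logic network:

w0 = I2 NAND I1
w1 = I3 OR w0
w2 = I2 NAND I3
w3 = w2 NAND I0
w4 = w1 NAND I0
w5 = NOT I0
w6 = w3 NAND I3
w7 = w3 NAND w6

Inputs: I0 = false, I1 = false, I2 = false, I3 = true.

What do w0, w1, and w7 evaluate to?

w0 = true  w1 = true  w7 = true

w0 = I2 NAND I1 = false NAND false = true
w1 = I3 OR w0 = true OR true = true
w2 = I2 NAND I3 = false NAND true = true
w3 = w2 NAND I0 = true NAND false = true
w6 = w3 NAND I3 = true NAND true = false
w7 = w3 NAND w6 = true NAND false = true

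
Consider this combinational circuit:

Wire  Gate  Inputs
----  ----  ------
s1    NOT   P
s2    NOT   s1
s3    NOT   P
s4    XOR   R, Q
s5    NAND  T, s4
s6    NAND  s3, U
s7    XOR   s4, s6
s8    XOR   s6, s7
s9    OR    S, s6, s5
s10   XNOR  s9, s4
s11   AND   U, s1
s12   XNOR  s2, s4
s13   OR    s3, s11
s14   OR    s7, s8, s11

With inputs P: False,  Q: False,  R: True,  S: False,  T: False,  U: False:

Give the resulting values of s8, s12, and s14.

s1 = NOT P = NOT False = True
s2 = NOT s1 = NOT True = False
s3 = NOT P = NOT False = True
s4 = R XOR Q = True XOR False = True
s6 = s3 NAND U = True NAND False = True
s7 = s4 XOR s6 = True XOR True = False
s8 = s6 XOR s7 = True XOR False = True
s11 = U AND s1 = False AND True = False
s12 = s2 XNOR s4 = False XNOR True = False
s14 = s7 OR s8 OR s11 = False OR True OR False = True

s8 = True, s12 = False, s14 = True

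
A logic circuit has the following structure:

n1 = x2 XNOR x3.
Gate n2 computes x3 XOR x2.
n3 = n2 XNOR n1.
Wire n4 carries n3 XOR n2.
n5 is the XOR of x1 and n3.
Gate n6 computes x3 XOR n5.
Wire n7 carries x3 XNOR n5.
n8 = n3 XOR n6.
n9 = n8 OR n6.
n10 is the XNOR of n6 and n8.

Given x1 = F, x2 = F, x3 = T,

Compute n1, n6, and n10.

n1 = x2 XNOR x3 = F XNOR T = F
n2 = x3 XOR x2 = T XOR F = T
n3 = n2 XNOR n1 = T XNOR F = F
n5 = x1 XOR n3 = F XOR F = F
n6 = x3 XOR n5 = T XOR F = T
n8 = n3 XOR n6 = F XOR T = T
n10 = n6 XNOR n8 = T XNOR T = T

n1 = F  n6 = T  n10 = T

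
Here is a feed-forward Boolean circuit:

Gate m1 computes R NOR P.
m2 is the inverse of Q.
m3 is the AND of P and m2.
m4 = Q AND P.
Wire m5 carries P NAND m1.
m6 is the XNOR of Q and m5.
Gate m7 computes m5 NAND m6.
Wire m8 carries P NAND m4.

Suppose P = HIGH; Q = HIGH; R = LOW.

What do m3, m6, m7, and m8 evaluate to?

m3 = LOW; m6 = HIGH; m7 = LOW; m8 = LOW

m1 = R NOR P = LOW NOR HIGH = LOW
m2 = NOT Q = NOT HIGH = LOW
m3 = P AND m2 = HIGH AND LOW = LOW
m4 = Q AND P = HIGH AND HIGH = HIGH
m5 = P NAND m1 = HIGH NAND LOW = HIGH
m6 = Q XNOR m5 = HIGH XNOR HIGH = HIGH
m7 = m5 NAND m6 = HIGH NAND HIGH = LOW
m8 = P NAND m4 = HIGH NAND HIGH = LOW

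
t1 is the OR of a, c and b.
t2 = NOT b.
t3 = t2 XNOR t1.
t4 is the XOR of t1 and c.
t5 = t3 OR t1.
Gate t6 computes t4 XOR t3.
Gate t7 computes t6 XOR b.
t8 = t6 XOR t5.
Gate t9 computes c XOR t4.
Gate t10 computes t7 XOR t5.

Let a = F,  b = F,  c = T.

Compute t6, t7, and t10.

t6 = T, t7 = T, t10 = F

t1 = a OR c OR b = F OR T OR F = T
t2 = NOT b = NOT F = T
t3 = t2 XNOR t1 = T XNOR T = T
t4 = t1 XOR c = T XOR T = F
t5 = t3 OR t1 = T OR T = T
t6 = t4 XOR t3 = F XOR T = T
t7 = t6 XOR b = T XOR F = T
t10 = t7 XOR t5 = T XOR T = F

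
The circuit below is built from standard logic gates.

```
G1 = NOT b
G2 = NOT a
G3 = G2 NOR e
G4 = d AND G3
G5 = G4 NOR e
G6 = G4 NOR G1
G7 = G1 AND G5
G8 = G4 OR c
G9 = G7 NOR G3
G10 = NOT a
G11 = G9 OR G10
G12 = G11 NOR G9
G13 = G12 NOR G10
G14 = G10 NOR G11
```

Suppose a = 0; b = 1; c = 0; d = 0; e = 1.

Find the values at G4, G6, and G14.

G4 = 0  G6 = 1  G14 = 0

G1 = NOT b = NOT 1 = 0
G2 = NOT a = NOT 0 = 1
G3 = G2 NOR e = 1 NOR 1 = 0
G4 = d AND G3 = 0 AND 0 = 0
G5 = G4 NOR e = 0 NOR 1 = 0
G6 = G4 NOR G1 = 0 NOR 0 = 1
G7 = G1 AND G5 = 0 AND 0 = 0
G9 = G7 NOR G3 = 0 NOR 0 = 1
G10 = NOT a = NOT 0 = 1
G11 = G9 OR G10 = 1 OR 1 = 1
G14 = G10 NOR G11 = 1 NOR 1 = 0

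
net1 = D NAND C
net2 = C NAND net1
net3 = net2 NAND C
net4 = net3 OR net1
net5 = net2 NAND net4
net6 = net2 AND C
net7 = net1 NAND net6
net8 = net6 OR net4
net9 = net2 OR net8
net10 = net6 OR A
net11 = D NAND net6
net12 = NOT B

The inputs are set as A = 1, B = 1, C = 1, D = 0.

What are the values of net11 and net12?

net11 = 1, net12 = 0

net1 = D NAND C = 0 NAND 1 = 1
net2 = C NAND net1 = 1 NAND 1 = 0
net6 = net2 AND C = 0 AND 1 = 0
net11 = D NAND net6 = 0 NAND 0 = 1
net12 = NOT B = NOT 1 = 0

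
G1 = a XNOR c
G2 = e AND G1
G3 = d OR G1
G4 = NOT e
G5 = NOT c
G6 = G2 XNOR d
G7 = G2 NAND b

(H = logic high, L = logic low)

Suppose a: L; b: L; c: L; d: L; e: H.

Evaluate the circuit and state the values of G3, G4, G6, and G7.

G3 = H; G4 = L; G6 = L; G7 = H

G1 = a XNOR c = L XNOR L = H
G2 = e AND G1 = H AND H = H
G3 = d OR G1 = L OR H = H
G4 = NOT e = NOT H = L
G6 = G2 XNOR d = H XNOR L = L
G7 = G2 NAND b = H NAND L = H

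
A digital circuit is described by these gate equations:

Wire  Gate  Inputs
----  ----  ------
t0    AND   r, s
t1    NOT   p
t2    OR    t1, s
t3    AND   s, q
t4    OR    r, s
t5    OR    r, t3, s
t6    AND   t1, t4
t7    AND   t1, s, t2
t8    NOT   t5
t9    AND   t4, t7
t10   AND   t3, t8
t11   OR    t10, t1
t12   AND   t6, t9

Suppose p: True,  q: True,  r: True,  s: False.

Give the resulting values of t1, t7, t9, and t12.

t1 = False, t7 = False, t9 = False, t12 = False

t1 = NOT p = NOT True = False
t2 = t1 OR s = False OR False = False
t4 = r OR s = True OR False = True
t6 = t1 AND t4 = False AND True = False
t7 = t1 AND s AND t2 = False AND False AND False = False
t9 = t4 AND t7 = True AND False = False
t12 = t6 AND t9 = False AND False = False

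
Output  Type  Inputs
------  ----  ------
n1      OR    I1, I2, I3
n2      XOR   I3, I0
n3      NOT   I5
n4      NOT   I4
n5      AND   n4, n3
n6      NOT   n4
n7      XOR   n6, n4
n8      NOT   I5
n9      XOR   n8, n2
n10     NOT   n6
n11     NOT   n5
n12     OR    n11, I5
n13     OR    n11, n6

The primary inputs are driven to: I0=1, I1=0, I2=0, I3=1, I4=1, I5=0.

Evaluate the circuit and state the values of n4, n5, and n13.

n3 = NOT I5 = NOT 0 = 1
n4 = NOT I4 = NOT 1 = 0
n5 = n4 AND n3 = 0 AND 1 = 0
n6 = NOT n4 = NOT 0 = 1
n11 = NOT n5 = NOT 0 = 1
n13 = n11 OR n6 = 1 OR 1 = 1

n4 = 0, n5 = 0, n13 = 1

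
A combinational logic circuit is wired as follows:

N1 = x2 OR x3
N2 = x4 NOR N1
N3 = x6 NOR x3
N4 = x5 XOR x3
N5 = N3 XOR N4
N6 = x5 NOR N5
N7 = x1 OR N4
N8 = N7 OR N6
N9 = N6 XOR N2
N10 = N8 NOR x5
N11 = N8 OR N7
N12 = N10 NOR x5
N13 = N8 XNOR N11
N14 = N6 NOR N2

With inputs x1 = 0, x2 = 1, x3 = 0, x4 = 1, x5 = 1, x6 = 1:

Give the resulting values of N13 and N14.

N1 = x2 OR x3 = 1 OR 0 = 1
N2 = x4 NOR N1 = 1 NOR 1 = 0
N3 = x6 NOR x3 = 1 NOR 0 = 0
N4 = x5 XOR x3 = 1 XOR 0 = 1
N5 = N3 XOR N4 = 0 XOR 1 = 1
N6 = x5 NOR N5 = 1 NOR 1 = 0
N7 = x1 OR N4 = 0 OR 1 = 1
N8 = N7 OR N6 = 1 OR 0 = 1
N11 = N8 OR N7 = 1 OR 1 = 1
N13 = N8 XNOR N11 = 1 XNOR 1 = 1
N14 = N6 NOR N2 = 0 NOR 0 = 1

N13 = 1, N14 = 1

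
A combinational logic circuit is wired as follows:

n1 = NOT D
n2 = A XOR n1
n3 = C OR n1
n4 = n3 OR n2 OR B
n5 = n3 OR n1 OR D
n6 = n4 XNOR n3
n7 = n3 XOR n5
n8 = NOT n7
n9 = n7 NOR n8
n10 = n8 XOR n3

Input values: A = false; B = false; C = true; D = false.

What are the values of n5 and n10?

n5 = true  n10 = false

n1 = NOT D = NOT false = true
n3 = C OR n1 = true OR true = true
n5 = n3 OR n1 OR D = true OR true OR false = true
n7 = n3 XOR n5 = true XOR true = false
n8 = NOT n7 = NOT false = true
n10 = n8 XOR n3 = true XOR true = false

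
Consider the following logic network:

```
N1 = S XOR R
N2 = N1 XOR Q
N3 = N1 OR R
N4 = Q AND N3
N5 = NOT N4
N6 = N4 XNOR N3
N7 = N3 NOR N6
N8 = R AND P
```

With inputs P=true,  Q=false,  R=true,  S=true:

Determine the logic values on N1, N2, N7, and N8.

N1 = S XOR R = true XOR true = false
N2 = N1 XOR Q = false XOR false = false
N3 = N1 OR R = false OR true = true
N4 = Q AND N3 = false AND true = false
N6 = N4 XNOR N3 = false XNOR true = false
N7 = N3 NOR N6 = true NOR false = false
N8 = R AND P = true AND true = true

N1 = false  N2 = false  N7 = false  N8 = true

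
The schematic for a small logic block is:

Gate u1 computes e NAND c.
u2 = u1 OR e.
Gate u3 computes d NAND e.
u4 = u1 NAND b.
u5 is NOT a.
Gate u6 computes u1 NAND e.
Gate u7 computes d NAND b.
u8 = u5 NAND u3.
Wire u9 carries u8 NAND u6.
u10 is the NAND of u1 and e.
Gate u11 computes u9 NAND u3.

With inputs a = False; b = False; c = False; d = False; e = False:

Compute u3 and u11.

u3 = True; u11 = False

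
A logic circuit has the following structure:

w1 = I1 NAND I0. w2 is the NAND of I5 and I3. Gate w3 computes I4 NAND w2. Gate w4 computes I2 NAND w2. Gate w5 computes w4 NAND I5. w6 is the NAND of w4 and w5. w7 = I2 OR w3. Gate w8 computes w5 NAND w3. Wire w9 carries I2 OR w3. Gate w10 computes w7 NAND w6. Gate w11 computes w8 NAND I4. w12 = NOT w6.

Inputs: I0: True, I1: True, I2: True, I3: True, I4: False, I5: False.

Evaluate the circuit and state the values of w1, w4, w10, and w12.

w1 = I1 NAND I0 = True NAND True = False
w2 = I5 NAND I3 = False NAND True = True
w3 = I4 NAND w2 = False NAND True = True
w4 = I2 NAND w2 = True NAND True = False
w5 = w4 NAND I5 = False NAND False = True
w6 = w4 NAND w5 = False NAND True = True
w7 = I2 OR w3 = True OR True = True
w10 = w7 NAND w6 = True NAND True = False
w12 = NOT w6 = NOT True = False

w1 = False; w4 = False; w10 = False; w12 = False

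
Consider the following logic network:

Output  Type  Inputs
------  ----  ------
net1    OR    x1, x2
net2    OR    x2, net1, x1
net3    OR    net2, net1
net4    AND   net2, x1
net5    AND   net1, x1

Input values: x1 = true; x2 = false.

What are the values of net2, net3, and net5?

net2 = true, net3 = true, net5 = true

net1 = x1 OR x2 = true OR false = true
net2 = x2 OR net1 OR x1 = false OR true OR true = true
net3 = net2 OR net1 = true OR true = true
net5 = net1 AND x1 = true AND true = true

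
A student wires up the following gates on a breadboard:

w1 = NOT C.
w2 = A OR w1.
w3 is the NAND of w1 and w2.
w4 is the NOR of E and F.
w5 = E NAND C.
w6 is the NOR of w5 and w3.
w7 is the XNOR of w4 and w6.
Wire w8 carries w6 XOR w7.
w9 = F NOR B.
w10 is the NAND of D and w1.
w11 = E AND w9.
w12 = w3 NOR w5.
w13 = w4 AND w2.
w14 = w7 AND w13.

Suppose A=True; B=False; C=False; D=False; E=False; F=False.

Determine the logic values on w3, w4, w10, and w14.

w3 = False; w4 = True; w10 = True; w14 = False

w1 = NOT C = NOT False = True
w2 = A OR w1 = True OR True = True
w3 = w1 NAND w2 = True NAND True = False
w4 = E NOR F = False NOR False = True
w5 = E NAND C = False NAND False = True
w6 = w5 NOR w3 = True NOR False = False
w7 = w4 XNOR w6 = True XNOR False = False
w10 = D NAND w1 = False NAND True = True
w13 = w4 AND w2 = True AND True = True
w14 = w7 AND w13 = False AND True = False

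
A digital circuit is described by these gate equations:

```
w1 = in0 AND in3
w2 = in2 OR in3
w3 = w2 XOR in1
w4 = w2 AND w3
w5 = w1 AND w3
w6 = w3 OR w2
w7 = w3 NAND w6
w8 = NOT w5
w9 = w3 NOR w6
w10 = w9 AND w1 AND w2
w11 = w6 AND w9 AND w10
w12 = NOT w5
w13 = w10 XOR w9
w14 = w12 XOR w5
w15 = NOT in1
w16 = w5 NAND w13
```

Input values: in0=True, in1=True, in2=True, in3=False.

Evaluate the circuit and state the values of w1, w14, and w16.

w1 = False, w14 = True, w16 = True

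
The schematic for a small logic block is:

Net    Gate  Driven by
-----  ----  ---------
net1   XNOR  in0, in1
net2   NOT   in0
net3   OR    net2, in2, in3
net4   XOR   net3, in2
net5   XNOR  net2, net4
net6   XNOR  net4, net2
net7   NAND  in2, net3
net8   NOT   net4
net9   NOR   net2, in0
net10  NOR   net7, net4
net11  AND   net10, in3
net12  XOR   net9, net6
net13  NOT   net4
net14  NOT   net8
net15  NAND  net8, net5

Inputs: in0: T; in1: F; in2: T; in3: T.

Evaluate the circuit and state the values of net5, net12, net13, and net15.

net5 = T  net12 = T  net13 = T  net15 = F

net2 = NOT in0 = NOT T = F
net3 = net2 OR in2 OR in3 = F OR T OR T = T
net4 = net3 XOR in2 = T XOR T = F
net5 = net2 XNOR net4 = F XNOR F = T
net6 = net4 XNOR net2 = F XNOR F = T
net8 = NOT net4 = NOT F = T
net9 = net2 NOR in0 = F NOR T = F
net12 = net9 XOR net6 = F XOR T = T
net13 = NOT net4 = NOT F = T
net15 = net8 NAND net5 = T NAND T = F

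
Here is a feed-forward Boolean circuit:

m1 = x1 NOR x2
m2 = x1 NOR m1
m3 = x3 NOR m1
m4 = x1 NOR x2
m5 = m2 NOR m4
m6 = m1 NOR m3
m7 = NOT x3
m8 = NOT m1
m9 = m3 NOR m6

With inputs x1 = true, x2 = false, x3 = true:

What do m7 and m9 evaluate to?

m1 = x1 NOR x2 = true NOR false = false
m3 = x3 NOR m1 = true NOR false = false
m6 = m1 NOR m3 = false NOR false = true
m7 = NOT x3 = NOT true = false
m9 = m3 NOR m6 = false NOR true = false

m7 = false, m9 = false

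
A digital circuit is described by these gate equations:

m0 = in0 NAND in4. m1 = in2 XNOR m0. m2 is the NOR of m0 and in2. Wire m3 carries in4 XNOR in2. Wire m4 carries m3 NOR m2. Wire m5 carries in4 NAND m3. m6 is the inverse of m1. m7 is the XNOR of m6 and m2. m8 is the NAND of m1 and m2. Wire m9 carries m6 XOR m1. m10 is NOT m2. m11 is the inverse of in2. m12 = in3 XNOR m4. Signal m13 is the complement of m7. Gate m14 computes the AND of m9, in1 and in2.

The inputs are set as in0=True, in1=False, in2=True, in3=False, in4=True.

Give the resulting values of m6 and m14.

m6 = True  m14 = False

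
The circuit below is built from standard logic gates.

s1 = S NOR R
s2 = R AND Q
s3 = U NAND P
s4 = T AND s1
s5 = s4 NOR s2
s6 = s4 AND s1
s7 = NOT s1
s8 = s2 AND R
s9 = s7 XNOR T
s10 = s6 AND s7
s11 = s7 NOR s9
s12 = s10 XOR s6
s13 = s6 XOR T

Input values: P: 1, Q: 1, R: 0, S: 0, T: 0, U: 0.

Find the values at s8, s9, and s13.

s1 = S NOR R = 0 NOR 0 = 1
s2 = R AND Q = 0 AND 1 = 0
s4 = T AND s1 = 0 AND 1 = 0
s6 = s4 AND s1 = 0 AND 1 = 0
s7 = NOT s1 = NOT 1 = 0
s8 = s2 AND R = 0 AND 0 = 0
s9 = s7 XNOR T = 0 XNOR 0 = 1
s13 = s6 XOR T = 0 XOR 0 = 0

s8 = 0, s9 = 1, s13 = 0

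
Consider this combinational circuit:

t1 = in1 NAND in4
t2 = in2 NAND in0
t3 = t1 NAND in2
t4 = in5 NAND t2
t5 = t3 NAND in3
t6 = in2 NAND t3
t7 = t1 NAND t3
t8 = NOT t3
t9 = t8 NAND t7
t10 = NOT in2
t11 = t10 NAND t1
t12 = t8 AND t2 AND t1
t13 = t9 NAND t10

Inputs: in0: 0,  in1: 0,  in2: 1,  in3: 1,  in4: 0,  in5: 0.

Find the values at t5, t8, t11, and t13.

t1 = in1 NAND in4 = 0 NAND 0 = 1
t3 = t1 NAND in2 = 1 NAND 1 = 0
t5 = t3 NAND in3 = 0 NAND 1 = 1
t7 = t1 NAND t3 = 1 NAND 0 = 1
t8 = NOT t3 = NOT 0 = 1
t9 = t8 NAND t7 = 1 NAND 1 = 0
t10 = NOT in2 = NOT 1 = 0
t11 = t10 NAND t1 = 0 NAND 1 = 1
t13 = t9 NAND t10 = 0 NAND 0 = 1

t5 = 1, t8 = 1, t11 = 1, t13 = 1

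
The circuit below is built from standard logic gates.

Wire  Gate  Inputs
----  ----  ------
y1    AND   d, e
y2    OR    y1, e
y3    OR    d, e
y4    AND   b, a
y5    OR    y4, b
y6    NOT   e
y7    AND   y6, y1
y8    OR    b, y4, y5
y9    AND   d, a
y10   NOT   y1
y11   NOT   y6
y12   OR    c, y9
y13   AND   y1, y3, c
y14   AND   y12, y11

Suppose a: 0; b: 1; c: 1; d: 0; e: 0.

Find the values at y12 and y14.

y6 = NOT e = NOT 0 = 1
y9 = d AND a = 0 AND 0 = 0
y11 = NOT y6 = NOT 1 = 0
y12 = c OR y9 = 1 OR 0 = 1
y14 = y12 AND y11 = 1 AND 0 = 0

y12 = 1, y14 = 0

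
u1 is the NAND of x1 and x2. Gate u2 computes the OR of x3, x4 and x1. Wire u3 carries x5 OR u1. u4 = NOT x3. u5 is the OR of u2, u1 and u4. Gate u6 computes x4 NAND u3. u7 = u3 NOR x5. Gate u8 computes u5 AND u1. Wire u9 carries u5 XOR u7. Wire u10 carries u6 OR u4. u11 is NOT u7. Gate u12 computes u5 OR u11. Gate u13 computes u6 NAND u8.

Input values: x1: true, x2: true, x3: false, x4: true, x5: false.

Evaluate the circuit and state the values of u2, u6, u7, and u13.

u2 = true, u6 = true, u7 = true, u13 = true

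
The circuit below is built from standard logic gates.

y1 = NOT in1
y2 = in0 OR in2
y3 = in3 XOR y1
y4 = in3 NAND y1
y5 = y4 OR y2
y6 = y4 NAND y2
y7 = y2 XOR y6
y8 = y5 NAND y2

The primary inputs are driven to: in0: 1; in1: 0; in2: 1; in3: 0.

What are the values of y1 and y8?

y1 = NOT in1 = NOT 0 = 1
y2 = in0 OR in2 = 1 OR 1 = 1
y4 = in3 NAND y1 = 0 NAND 1 = 1
y5 = y4 OR y2 = 1 OR 1 = 1
y8 = y5 NAND y2 = 1 NAND 1 = 0

y1 = 1, y8 = 0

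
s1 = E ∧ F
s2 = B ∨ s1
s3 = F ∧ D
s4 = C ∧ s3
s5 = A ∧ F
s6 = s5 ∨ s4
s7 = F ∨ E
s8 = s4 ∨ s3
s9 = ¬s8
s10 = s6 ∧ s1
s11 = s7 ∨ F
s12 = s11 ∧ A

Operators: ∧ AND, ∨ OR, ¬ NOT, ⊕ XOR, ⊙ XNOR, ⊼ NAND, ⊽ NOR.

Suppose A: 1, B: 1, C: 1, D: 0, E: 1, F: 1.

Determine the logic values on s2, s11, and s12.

s2 = 1, s11 = 1, s12 = 1

s1 = E AND F = 1 AND 1 = 1
s2 = B OR s1 = 1 OR 1 = 1
s7 = F OR E = 1 OR 1 = 1
s11 = s7 OR F = 1 OR 1 = 1
s12 = s11 AND A = 1 AND 1 = 1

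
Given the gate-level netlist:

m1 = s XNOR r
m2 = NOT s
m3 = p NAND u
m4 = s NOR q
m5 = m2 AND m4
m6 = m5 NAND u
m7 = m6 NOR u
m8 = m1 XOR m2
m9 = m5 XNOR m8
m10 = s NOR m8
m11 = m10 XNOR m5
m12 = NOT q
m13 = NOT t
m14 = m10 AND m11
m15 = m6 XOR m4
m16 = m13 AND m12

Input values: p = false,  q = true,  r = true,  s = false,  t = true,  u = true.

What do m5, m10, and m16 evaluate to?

m5 = false, m10 = false, m16 = false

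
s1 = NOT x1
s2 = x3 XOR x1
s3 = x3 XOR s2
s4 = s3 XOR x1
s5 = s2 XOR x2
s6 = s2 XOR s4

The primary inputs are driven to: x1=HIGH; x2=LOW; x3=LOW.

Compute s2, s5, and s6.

s2 = HIGH, s5 = HIGH, s6 = HIGH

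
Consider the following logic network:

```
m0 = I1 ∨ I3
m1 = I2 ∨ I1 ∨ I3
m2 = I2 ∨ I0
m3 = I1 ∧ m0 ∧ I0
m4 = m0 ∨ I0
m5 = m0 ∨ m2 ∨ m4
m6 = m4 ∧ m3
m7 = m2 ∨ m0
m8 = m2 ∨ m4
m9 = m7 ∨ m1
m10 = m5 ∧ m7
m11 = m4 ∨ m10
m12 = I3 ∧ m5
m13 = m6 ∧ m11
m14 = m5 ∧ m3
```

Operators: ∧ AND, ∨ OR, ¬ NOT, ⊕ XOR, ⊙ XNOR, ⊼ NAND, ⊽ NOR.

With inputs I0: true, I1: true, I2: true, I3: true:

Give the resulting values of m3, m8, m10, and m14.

m0 = I1 OR I3 = true OR true = true
m2 = I2 OR I0 = true OR true = true
m3 = I1 AND m0 AND I0 = true AND true AND true = true
m4 = m0 OR I0 = true OR true = true
m5 = m0 OR m2 OR m4 = true OR true OR true = true
m7 = m2 OR m0 = true OR true = true
m8 = m2 OR m4 = true OR true = true
m10 = m5 AND m7 = true AND true = true
m14 = m5 AND m3 = true AND true = true

m3 = true, m8 = true, m10 = true, m14 = true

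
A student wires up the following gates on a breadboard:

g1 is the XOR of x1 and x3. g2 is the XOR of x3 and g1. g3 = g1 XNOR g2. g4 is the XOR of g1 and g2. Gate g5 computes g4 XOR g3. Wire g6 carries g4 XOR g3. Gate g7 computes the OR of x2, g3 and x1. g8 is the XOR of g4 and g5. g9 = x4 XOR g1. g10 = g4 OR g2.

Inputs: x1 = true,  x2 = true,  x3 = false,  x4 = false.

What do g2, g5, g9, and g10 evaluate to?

g1 = x1 XOR x3 = true XOR false = true
g2 = x3 XOR g1 = false XOR true = true
g3 = g1 XNOR g2 = true XNOR true = true
g4 = g1 XOR g2 = true XOR true = false
g5 = g4 XOR g3 = false XOR true = true
g9 = x4 XOR g1 = false XOR true = true
g10 = g4 OR g2 = false OR true = true

g2 = true; g5 = true; g9 = true; g10 = true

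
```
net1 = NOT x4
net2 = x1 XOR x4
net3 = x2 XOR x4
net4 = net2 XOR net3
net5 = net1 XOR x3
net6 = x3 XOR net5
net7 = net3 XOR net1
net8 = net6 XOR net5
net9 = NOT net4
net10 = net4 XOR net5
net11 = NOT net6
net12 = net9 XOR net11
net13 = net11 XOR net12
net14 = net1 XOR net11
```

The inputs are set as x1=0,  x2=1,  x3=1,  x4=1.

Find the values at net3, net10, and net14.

net3 = 0  net10 = 0  net14 = 1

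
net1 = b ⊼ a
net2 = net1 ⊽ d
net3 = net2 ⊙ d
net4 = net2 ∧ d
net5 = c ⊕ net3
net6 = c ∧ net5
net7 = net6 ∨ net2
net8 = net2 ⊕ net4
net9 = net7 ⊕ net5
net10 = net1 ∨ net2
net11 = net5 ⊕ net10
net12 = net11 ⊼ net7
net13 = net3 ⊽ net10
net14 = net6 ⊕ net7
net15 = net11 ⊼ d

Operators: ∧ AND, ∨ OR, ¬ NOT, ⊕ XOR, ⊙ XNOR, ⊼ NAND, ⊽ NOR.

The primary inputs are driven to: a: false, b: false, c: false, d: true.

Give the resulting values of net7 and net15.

net1 = b NAND a = false NAND false = true
net2 = net1 NOR d = true NOR true = false
net3 = net2 XNOR d = false XNOR true = false
net5 = c XOR net3 = false XOR false = false
net6 = c AND net5 = false AND false = false
net7 = net6 OR net2 = false OR false = false
net10 = net1 OR net2 = true OR false = true
net11 = net5 XOR net10 = false XOR true = true
net15 = net11 NAND d = true NAND true = false

net7 = false; net15 = false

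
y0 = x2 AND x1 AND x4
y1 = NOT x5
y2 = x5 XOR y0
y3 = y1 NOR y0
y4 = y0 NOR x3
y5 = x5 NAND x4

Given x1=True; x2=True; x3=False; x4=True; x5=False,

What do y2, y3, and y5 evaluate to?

y2 = True  y3 = False  y5 = True

y0 = x2 AND x1 AND x4 = True AND True AND True = True
y1 = NOT x5 = NOT False = True
y2 = x5 XOR y0 = False XOR True = True
y3 = y1 NOR y0 = True NOR True = False
y5 = x5 NAND x4 = False NAND True = True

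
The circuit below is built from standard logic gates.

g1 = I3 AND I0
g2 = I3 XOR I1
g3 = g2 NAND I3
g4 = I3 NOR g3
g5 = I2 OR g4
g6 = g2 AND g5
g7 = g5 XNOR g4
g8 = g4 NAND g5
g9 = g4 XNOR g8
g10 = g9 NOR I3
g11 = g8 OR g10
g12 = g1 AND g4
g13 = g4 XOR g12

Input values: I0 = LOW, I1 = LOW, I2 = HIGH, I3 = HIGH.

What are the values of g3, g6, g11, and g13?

g3 = LOW  g6 = HIGH  g11 = HIGH  g13 = LOW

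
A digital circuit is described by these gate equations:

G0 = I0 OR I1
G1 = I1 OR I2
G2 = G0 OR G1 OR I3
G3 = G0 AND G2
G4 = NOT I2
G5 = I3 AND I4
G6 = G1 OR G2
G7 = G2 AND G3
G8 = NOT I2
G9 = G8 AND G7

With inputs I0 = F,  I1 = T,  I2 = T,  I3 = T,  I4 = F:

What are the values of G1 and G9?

G1 = T  G9 = F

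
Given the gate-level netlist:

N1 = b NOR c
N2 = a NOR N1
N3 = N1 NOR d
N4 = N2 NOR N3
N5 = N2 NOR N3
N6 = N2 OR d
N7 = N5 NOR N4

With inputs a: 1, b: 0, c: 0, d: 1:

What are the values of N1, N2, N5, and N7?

N1 = b NOR c = 0 NOR 0 = 1
N2 = a NOR N1 = 1 NOR 1 = 0
N3 = N1 NOR d = 1 NOR 1 = 0
N4 = N2 NOR N3 = 0 NOR 0 = 1
N5 = N2 NOR N3 = 0 NOR 0 = 1
N7 = N5 NOR N4 = 1 NOR 1 = 0

N1 = 1, N2 = 0, N5 = 1, N7 = 0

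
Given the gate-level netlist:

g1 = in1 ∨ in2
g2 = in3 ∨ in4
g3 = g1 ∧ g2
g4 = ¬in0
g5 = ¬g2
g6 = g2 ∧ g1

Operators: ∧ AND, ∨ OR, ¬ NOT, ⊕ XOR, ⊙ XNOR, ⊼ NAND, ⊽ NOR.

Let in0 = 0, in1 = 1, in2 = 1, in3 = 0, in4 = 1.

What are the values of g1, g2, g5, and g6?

g1 = in1 OR in2 = 1 OR 1 = 1
g2 = in3 OR in4 = 0 OR 1 = 1
g5 = NOT g2 = NOT 1 = 0
g6 = g2 AND g1 = 1 AND 1 = 1

g1 = 1, g2 = 1, g5 = 0, g6 = 1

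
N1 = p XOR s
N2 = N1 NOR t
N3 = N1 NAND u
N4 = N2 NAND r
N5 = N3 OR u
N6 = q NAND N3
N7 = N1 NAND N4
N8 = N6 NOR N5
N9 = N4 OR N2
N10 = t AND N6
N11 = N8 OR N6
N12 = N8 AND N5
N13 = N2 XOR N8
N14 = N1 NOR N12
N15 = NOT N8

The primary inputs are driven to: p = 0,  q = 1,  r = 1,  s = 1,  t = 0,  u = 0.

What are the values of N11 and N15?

N1 = p XOR s = 0 XOR 1 = 1
N3 = N1 NAND u = 1 NAND 0 = 1
N5 = N3 OR u = 1 OR 0 = 1
N6 = q NAND N3 = 1 NAND 1 = 0
N8 = N6 NOR N5 = 0 NOR 1 = 0
N11 = N8 OR N6 = 0 OR 0 = 0
N15 = NOT N8 = NOT 0 = 1

N11 = 0; N15 = 1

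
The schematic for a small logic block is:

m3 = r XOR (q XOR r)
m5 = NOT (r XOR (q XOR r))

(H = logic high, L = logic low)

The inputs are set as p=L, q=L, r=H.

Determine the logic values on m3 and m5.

m3 = H XOR (L XOR H) = L
m5 = NOT (H XOR (L XOR H)) = H

m3 = L, m5 = H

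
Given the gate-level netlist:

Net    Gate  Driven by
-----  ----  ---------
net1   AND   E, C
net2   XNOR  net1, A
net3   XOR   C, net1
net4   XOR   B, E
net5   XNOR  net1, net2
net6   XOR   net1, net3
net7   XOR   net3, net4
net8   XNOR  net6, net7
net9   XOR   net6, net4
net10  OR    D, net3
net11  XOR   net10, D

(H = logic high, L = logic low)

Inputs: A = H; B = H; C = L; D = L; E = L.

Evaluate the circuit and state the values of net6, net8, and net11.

net6 = L  net8 = L  net11 = L

net1 = E AND C = L AND L = L
net3 = C XOR net1 = L XOR L = L
net4 = B XOR E = H XOR L = H
net6 = net1 XOR net3 = L XOR L = L
net7 = net3 XOR net4 = L XOR H = H
net8 = net6 XNOR net7 = L XNOR H = L
net10 = D OR net3 = L OR L = L
net11 = net10 XOR D = L XOR L = L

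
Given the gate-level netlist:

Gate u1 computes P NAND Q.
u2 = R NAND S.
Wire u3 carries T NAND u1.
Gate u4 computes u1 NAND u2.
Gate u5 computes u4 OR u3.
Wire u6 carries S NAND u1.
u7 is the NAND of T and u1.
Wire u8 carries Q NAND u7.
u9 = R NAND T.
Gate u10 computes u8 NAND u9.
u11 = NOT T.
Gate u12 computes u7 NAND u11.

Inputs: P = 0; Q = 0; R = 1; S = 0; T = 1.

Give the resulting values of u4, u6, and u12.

u1 = P NAND Q = 0 NAND 0 = 1
u2 = R NAND S = 1 NAND 0 = 1
u4 = u1 NAND u2 = 1 NAND 1 = 0
u6 = S NAND u1 = 0 NAND 1 = 1
u7 = T NAND u1 = 1 NAND 1 = 0
u11 = NOT T = NOT 1 = 0
u12 = u7 NAND u11 = 0 NAND 0 = 1

u4 = 0, u6 = 1, u12 = 1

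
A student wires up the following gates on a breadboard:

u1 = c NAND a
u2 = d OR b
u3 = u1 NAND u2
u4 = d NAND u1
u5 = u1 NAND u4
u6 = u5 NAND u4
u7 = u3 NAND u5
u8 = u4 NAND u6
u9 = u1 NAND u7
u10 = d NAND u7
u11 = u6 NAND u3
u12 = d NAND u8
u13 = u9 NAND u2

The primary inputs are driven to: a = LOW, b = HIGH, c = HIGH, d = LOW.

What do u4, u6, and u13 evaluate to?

u4 = HIGH, u6 = HIGH, u13 = HIGH

u1 = c NAND a = HIGH NAND LOW = HIGH
u2 = d OR b = LOW OR HIGH = HIGH
u3 = u1 NAND u2 = HIGH NAND HIGH = LOW
u4 = d NAND u1 = LOW NAND HIGH = HIGH
u5 = u1 NAND u4 = HIGH NAND HIGH = LOW
u6 = u5 NAND u4 = LOW NAND HIGH = HIGH
u7 = u3 NAND u5 = LOW NAND LOW = HIGH
u9 = u1 NAND u7 = HIGH NAND HIGH = LOW
u13 = u9 NAND u2 = LOW NAND HIGH = HIGH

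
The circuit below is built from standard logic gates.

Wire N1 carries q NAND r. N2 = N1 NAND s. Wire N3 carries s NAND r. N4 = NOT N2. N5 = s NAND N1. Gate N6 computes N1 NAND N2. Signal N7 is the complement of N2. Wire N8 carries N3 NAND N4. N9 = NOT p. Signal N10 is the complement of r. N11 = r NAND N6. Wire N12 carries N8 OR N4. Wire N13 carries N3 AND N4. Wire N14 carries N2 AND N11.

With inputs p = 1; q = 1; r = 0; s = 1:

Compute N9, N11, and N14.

N1 = q NAND r = 1 NAND 0 = 1
N2 = N1 NAND s = 1 NAND 1 = 0
N6 = N1 NAND N2 = 1 NAND 0 = 1
N9 = NOT p = NOT 1 = 0
N11 = r NAND N6 = 0 NAND 1 = 1
N14 = N2 AND N11 = 0 AND 1 = 0

N9 = 0, N11 = 1, N14 = 0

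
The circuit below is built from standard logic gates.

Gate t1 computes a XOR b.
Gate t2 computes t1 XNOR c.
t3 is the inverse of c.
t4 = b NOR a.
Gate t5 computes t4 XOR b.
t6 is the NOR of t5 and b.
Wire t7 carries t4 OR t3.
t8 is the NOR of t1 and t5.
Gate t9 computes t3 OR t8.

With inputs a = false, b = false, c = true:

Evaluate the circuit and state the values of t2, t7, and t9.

t2 = false; t7 = true; t9 = false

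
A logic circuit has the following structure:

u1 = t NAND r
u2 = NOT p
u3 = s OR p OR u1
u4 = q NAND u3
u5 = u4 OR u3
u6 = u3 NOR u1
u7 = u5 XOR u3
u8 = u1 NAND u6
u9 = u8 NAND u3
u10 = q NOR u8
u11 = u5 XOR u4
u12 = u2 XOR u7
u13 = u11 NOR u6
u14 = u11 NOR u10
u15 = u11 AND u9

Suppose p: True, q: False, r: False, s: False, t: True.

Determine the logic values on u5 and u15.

u1 = t NAND r = True NAND False = True
u3 = s OR p OR u1 = False OR True OR True = True
u4 = q NAND u3 = False NAND True = True
u5 = u4 OR u3 = True OR True = True
u6 = u3 NOR u1 = True NOR True = False
u8 = u1 NAND u6 = True NAND False = True
u9 = u8 NAND u3 = True NAND True = False
u11 = u5 XOR u4 = True XOR True = False
u15 = u11 AND u9 = False AND False = False

u5 = True; u15 = False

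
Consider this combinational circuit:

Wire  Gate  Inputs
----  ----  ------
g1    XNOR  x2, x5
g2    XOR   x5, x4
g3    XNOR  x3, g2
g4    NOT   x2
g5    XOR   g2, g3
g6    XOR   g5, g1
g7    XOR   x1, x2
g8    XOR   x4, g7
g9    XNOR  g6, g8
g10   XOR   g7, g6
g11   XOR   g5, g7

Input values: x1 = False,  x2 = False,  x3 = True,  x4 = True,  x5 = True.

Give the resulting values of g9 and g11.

g1 = x2 XNOR x5 = False XNOR True = False
g2 = x5 XOR x4 = True XOR True = False
g3 = x3 XNOR g2 = True XNOR False = False
g5 = g2 XOR g3 = False XOR False = False
g6 = g5 XOR g1 = False XOR False = False
g7 = x1 XOR x2 = False XOR False = False
g8 = x4 XOR g7 = True XOR False = True
g9 = g6 XNOR g8 = False XNOR True = False
g11 = g5 XOR g7 = False XOR False = False

g9 = False, g11 = False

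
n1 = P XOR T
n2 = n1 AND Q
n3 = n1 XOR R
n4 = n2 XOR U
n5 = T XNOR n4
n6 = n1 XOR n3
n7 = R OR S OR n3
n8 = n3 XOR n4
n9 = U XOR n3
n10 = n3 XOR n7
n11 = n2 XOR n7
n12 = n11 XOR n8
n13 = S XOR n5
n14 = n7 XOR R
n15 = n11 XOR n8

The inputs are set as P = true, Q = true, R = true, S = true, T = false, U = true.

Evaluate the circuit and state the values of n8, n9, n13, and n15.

n8 = false; n9 = true; n13 = false; n15 = false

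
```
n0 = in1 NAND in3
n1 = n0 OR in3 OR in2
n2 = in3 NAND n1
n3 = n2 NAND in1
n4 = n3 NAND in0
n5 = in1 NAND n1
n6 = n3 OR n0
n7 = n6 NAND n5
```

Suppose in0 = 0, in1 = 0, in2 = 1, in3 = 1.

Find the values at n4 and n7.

n4 = 1, n7 = 0

n0 = in1 NAND in3 = 0 NAND 1 = 1
n1 = n0 OR in3 OR in2 = 1 OR 1 OR 1 = 1
n2 = in3 NAND n1 = 1 NAND 1 = 0
n3 = n2 NAND in1 = 0 NAND 0 = 1
n4 = n3 NAND in0 = 1 NAND 0 = 1
n5 = in1 NAND n1 = 0 NAND 1 = 1
n6 = n3 OR n0 = 1 OR 1 = 1
n7 = n6 NAND n5 = 1 NAND 1 = 0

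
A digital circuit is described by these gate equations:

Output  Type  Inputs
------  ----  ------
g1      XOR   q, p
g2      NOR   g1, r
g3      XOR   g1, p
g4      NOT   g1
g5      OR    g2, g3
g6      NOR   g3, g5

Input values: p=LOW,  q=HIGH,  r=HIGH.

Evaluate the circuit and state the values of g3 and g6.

g3 = HIGH, g6 = LOW

g1 = q XOR p = HIGH XOR LOW = HIGH
g2 = g1 NOR r = HIGH NOR HIGH = LOW
g3 = g1 XOR p = HIGH XOR LOW = HIGH
g5 = g2 OR g3 = LOW OR HIGH = HIGH
g6 = g3 NOR g5 = HIGH NOR HIGH = LOW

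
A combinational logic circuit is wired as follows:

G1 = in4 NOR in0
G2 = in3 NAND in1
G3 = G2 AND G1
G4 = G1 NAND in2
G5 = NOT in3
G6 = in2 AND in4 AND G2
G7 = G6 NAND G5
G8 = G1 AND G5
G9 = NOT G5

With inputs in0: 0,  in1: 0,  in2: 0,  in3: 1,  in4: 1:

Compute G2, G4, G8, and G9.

G1 = in4 NOR in0 = 1 NOR 0 = 0
G2 = in3 NAND in1 = 1 NAND 0 = 1
G4 = G1 NAND in2 = 0 NAND 0 = 1
G5 = NOT in3 = NOT 1 = 0
G8 = G1 AND G5 = 0 AND 0 = 0
G9 = NOT G5 = NOT 0 = 1

G2 = 1; G4 = 1; G8 = 0; G9 = 1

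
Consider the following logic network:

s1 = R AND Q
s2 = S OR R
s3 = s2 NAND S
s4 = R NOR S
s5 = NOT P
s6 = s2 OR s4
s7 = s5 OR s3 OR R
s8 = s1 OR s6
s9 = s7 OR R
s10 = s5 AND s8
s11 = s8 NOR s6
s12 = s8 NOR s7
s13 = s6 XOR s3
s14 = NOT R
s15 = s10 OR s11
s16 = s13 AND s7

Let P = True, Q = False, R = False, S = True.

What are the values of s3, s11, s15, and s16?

s1 = R AND Q = False AND False = False
s2 = S OR R = True OR False = True
s3 = s2 NAND S = True NAND True = False
s4 = R NOR S = False NOR True = False
s5 = NOT P = NOT True = False
s6 = s2 OR s4 = True OR False = True
s7 = s5 OR s3 OR R = False OR False OR False = False
s8 = s1 OR s6 = False OR True = True
s10 = s5 AND s8 = False AND True = False
s11 = s8 NOR s6 = True NOR True = False
s13 = s6 XOR s3 = True XOR False = True
s15 = s10 OR s11 = False OR False = False
s16 = s13 AND s7 = True AND False = False

s3 = False  s11 = False  s15 = False  s16 = False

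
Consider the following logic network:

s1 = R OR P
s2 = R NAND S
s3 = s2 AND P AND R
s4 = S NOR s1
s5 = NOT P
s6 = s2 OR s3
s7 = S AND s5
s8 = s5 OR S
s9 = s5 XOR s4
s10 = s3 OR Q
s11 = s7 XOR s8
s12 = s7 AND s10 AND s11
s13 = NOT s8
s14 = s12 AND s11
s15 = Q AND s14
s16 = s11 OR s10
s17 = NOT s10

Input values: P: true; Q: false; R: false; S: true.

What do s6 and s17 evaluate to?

s6 = true, s17 = true

s2 = R NAND S = false NAND true = true
s3 = s2 AND P AND R = true AND true AND false = false
s6 = s2 OR s3 = true OR false = true
s10 = s3 OR Q = false OR false = false
s17 = NOT s10 = NOT false = true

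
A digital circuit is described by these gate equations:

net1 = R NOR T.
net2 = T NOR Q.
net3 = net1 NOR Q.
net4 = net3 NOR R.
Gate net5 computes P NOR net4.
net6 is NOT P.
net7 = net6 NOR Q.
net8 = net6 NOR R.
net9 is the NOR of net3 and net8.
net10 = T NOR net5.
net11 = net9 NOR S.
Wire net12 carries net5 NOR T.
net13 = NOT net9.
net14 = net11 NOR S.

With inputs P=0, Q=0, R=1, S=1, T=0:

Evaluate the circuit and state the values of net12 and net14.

net12 = 0; net14 = 0

net1 = R NOR T = 1 NOR 0 = 0
net3 = net1 NOR Q = 0 NOR 0 = 1
net4 = net3 NOR R = 1 NOR 1 = 0
net5 = P NOR net4 = 0 NOR 0 = 1
net6 = NOT P = NOT 0 = 1
net8 = net6 NOR R = 1 NOR 1 = 0
net9 = net3 NOR net8 = 1 NOR 0 = 0
net11 = net9 NOR S = 0 NOR 1 = 0
net12 = net5 NOR T = 1 NOR 0 = 0
net14 = net11 NOR S = 0 NOR 1 = 0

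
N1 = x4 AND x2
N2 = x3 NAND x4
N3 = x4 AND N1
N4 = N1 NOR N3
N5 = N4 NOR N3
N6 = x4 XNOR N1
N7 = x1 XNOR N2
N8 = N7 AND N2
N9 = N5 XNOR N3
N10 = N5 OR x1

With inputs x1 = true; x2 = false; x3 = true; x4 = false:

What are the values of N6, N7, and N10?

N6 = true  N7 = true  N10 = true

N1 = x4 AND x2 = false AND false = false
N2 = x3 NAND x4 = true NAND false = true
N3 = x4 AND N1 = false AND false = false
N4 = N1 NOR N3 = false NOR false = true
N5 = N4 NOR N3 = true NOR false = false
N6 = x4 XNOR N1 = false XNOR false = true
N7 = x1 XNOR N2 = true XNOR true = true
N10 = N5 OR x1 = false OR true = true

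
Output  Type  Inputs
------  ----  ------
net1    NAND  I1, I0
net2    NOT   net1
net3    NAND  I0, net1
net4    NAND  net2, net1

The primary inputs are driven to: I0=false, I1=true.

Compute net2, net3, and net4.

net2 = false; net3 = true; net4 = true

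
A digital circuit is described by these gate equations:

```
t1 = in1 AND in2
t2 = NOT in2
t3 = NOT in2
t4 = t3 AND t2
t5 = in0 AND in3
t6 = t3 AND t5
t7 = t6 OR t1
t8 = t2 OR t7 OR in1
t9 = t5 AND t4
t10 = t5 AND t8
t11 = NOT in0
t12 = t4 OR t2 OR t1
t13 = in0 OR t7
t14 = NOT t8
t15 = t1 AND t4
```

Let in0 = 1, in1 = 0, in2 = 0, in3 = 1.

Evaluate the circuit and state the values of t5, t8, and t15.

t5 = 1  t8 = 1  t15 = 0

t1 = in1 AND in2 = 0 AND 0 = 0
t2 = NOT in2 = NOT 0 = 1
t3 = NOT in2 = NOT 0 = 1
t4 = t3 AND t2 = 1 AND 1 = 1
t5 = in0 AND in3 = 1 AND 1 = 1
t6 = t3 AND t5 = 1 AND 1 = 1
t7 = t6 OR t1 = 1 OR 0 = 1
t8 = t2 OR t7 OR in1 = 1 OR 1 OR 0 = 1
t15 = t1 AND t4 = 0 AND 1 = 0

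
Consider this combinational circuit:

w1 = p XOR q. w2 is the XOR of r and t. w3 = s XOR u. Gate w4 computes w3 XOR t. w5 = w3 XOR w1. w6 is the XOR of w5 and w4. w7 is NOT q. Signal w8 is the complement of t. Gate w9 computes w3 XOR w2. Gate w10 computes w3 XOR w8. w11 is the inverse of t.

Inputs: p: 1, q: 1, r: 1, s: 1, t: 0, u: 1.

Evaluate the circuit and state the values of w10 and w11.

w3 = s XOR u = 1 XOR 1 = 0
w8 = NOT t = NOT 0 = 1
w10 = w3 XOR w8 = 0 XOR 1 = 1
w11 = NOT t = NOT 0 = 1

w10 = 1; w11 = 1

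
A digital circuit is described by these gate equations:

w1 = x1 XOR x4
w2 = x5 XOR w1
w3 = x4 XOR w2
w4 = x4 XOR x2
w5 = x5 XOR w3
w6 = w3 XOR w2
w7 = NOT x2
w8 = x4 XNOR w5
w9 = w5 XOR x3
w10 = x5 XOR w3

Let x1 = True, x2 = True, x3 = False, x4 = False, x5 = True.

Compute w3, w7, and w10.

w1 = x1 XOR x4 = True XOR False = True
w2 = x5 XOR w1 = True XOR True = False
w3 = x4 XOR w2 = False XOR False = False
w7 = NOT x2 = NOT True = False
w10 = x5 XOR w3 = True XOR False = True

w3 = False; w7 = False; w10 = True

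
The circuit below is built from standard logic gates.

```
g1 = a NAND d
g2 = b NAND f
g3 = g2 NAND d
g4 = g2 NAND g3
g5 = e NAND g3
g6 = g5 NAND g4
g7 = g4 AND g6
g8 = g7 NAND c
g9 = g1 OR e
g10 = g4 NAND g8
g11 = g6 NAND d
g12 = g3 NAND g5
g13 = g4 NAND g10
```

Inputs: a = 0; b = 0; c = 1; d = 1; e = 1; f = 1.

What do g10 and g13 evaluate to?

g10 = 0; g13 = 1

g2 = b NAND f = 0 NAND 1 = 1
g3 = g2 NAND d = 1 NAND 1 = 0
g4 = g2 NAND g3 = 1 NAND 0 = 1
g5 = e NAND g3 = 1 NAND 0 = 1
g6 = g5 NAND g4 = 1 NAND 1 = 0
g7 = g4 AND g6 = 1 AND 0 = 0
g8 = g7 NAND c = 0 NAND 1 = 1
g10 = g4 NAND g8 = 1 NAND 1 = 0
g13 = g4 NAND g10 = 1 NAND 0 = 1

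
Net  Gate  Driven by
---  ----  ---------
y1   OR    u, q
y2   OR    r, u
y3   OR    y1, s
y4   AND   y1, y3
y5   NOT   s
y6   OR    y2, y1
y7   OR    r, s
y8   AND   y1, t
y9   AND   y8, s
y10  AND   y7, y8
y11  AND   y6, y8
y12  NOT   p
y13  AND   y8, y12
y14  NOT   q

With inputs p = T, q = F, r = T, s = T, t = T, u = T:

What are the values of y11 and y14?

y11 = T, y14 = T

y1 = u OR q = T OR F = T
y2 = r OR u = T OR T = T
y6 = y2 OR y1 = T OR T = T
y8 = y1 AND t = T AND T = T
y11 = y6 AND y8 = T AND T = T
y14 = NOT q = NOT F = T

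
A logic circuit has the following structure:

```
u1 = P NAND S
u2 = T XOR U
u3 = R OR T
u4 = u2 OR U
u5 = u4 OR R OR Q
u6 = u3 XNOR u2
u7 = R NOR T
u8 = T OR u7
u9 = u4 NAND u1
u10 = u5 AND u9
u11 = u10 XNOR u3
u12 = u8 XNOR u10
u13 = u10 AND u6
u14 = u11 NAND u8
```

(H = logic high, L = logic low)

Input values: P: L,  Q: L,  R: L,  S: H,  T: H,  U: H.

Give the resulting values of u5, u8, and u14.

u1 = P NAND S = L NAND H = H
u2 = T XOR U = H XOR H = L
u3 = R OR T = L OR H = H
u4 = u2 OR U = L OR H = H
u5 = u4 OR R OR Q = H OR L OR L = H
u7 = R NOR T = L NOR H = L
u8 = T OR u7 = H OR L = H
u9 = u4 NAND u1 = H NAND H = L
u10 = u5 AND u9 = H AND L = L
u11 = u10 XNOR u3 = L XNOR H = L
u14 = u11 NAND u8 = L NAND H = H

u5 = H  u8 = H  u14 = H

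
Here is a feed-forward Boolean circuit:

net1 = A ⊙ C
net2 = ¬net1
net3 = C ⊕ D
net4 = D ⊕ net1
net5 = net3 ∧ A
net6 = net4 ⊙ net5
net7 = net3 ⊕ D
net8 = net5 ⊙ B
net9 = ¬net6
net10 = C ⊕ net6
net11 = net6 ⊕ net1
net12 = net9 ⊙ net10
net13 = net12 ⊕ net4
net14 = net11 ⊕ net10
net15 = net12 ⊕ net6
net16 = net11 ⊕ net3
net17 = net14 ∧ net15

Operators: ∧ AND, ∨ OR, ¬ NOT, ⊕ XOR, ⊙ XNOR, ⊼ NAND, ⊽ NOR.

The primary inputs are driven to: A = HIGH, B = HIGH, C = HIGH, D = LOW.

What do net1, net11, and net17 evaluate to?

net1 = A XNOR C = HIGH XNOR HIGH = HIGH
net3 = C XOR D = HIGH XOR LOW = HIGH
net4 = D XOR net1 = LOW XOR HIGH = HIGH
net5 = net3 AND A = HIGH AND HIGH = HIGH
net6 = net4 XNOR net5 = HIGH XNOR HIGH = HIGH
net9 = NOT net6 = NOT HIGH = LOW
net10 = C XOR net6 = HIGH XOR HIGH = LOW
net11 = net6 XOR net1 = HIGH XOR HIGH = LOW
net12 = net9 XNOR net10 = LOW XNOR LOW = HIGH
net14 = net11 XOR net10 = LOW XOR LOW = LOW
net15 = net12 XOR net6 = HIGH XOR HIGH = LOW
net17 = net14 AND net15 = LOW AND LOW = LOW

net1 = HIGH  net11 = LOW  net17 = LOW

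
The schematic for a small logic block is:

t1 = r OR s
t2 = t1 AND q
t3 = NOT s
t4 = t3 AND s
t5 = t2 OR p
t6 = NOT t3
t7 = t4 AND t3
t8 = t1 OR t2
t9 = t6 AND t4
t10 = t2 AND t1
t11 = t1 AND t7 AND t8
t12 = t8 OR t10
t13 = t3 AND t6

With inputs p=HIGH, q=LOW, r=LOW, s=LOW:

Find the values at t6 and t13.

t3 = NOT s = NOT LOW = HIGH
t6 = NOT t3 = NOT HIGH = LOW
t13 = t3 AND t6 = HIGH AND LOW = LOW

t6 = LOW  t13 = LOW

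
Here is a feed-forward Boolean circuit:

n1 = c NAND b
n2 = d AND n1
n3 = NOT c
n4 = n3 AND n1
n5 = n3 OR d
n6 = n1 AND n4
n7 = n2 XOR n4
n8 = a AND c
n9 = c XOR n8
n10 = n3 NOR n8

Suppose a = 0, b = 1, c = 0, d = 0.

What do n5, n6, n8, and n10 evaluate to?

n5 = 1; n6 = 1; n8 = 0; n10 = 0

n1 = c NAND b = 0 NAND 1 = 1
n3 = NOT c = NOT 0 = 1
n4 = n3 AND n1 = 1 AND 1 = 1
n5 = n3 OR d = 1 OR 0 = 1
n6 = n1 AND n4 = 1 AND 1 = 1
n8 = a AND c = 0 AND 0 = 0
n10 = n3 NOR n8 = 1 NOR 0 = 0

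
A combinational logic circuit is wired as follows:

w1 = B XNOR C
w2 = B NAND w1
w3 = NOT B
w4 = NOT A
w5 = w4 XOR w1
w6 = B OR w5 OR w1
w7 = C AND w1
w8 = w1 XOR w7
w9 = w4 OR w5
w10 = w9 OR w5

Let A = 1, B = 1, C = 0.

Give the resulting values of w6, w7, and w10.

w1 = B XNOR C = 1 XNOR 0 = 0
w4 = NOT A = NOT 1 = 0
w5 = w4 XOR w1 = 0 XOR 0 = 0
w6 = B OR w5 OR w1 = 1 OR 0 OR 0 = 1
w7 = C AND w1 = 0 AND 0 = 0
w9 = w4 OR w5 = 0 OR 0 = 0
w10 = w9 OR w5 = 0 OR 0 = 0

w6 = 1, w7 = 0, w10 = 0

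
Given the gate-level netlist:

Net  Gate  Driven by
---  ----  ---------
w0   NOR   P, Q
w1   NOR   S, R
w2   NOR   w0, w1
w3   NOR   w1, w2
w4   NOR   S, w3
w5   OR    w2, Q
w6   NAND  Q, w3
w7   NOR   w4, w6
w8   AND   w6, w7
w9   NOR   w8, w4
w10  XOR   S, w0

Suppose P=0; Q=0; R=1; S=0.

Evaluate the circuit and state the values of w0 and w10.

w0 = P NOR Q = 0 NOR 0 = 1
w10 = S XOR w0 = 0 XOR 1 = 1

w0 = 1; w10 = 1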